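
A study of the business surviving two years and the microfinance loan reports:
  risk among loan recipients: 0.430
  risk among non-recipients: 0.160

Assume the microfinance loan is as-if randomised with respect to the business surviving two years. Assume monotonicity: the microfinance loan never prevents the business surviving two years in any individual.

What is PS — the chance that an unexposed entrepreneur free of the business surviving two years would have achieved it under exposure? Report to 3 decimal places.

Let p₁ = 0.43, p₀ = 0.16.
Under exogeneity and monotonicity, PS = (p₁ − p₀) / (1 − p₀).
PS = (0.43 − 0.16) / (1 − 0.16) = 0.27 / 0.84 ≈ 0.3214

PS ≈ 0.321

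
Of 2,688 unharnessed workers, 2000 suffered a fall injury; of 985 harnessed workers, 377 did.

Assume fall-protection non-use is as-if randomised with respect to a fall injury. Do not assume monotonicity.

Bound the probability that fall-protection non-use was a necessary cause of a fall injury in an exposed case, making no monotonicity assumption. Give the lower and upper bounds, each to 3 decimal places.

0.486 ≤ PN ≤ 0.830

p₁ = P(outcome | exposed) = 2000/2688 = 0.74405
p₀ = P(outcome | unexposed) = 377/985 = 0.38274
Under exogeneity alone the bounds on PN are max{0,(p₁−p₀)/p₁} ≤ PN ≤ min{1,(1−p₀)/p₁}.
  lower = (p₁ − p₀)/p₁ = 0.36131 / 0.74405 ≈ 0.4856
  upper = min{1, (1 − p₀)/p₁} = 0.61726 / 0.74405 ≈ 0.8296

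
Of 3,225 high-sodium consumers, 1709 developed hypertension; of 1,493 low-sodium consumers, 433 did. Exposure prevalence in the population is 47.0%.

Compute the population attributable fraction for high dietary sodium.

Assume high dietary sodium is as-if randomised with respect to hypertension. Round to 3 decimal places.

PAF ≈ 0.280

p₁ = P(outcome | exposed) = 1709/3225 = 0.52992
p₀ = P(outcome | unexposed) = 433/1493 = 0.29002
Overall risk P(Y=1) = π·p₁ + (1−π)·p₀ = 0.47×0.52992 + 0.53×0.29002 = 0.40277.
Under exogeneity, PAF = [P(Y=1) − p₀] / P(Y=1).
PAF = (0.40277 − 0.29002) / 0.40277 ≈ 0.2799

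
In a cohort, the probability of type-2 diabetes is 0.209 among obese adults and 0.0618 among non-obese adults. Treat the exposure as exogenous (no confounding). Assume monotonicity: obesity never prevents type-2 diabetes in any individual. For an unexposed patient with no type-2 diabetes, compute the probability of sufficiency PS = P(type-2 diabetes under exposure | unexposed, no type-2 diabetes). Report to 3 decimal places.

Let p₁ = 0.209, p₀ = 0.0618.
Under exogeneity and monotonicity, PS = (p₁ − p₀) / (1 − p₀).
PS = (0.209 − 0.0618) / (1 − 0.0618) = 0.1472 / 0.9382 ≈ 0.1569

PS ≈ 0.157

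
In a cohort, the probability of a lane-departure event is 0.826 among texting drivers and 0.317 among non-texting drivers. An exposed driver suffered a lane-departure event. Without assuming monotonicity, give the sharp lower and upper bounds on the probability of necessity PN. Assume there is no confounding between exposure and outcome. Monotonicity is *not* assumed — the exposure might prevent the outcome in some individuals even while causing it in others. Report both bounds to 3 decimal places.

0.616 ≤ PN ≤ 0.827

Let p₁ = 0.826, p₀ = 0.317.
Under exogeneity alone the bounds on PN are max{0,(p₁−p₀)/p₁} ≤ PN ≤ min{1,(1−p₀)/p₁}.
  lower = (p₁ − p₀)/p₁ = 0.509 / 0.826 ≈ 0.6162
  upper = min{1, (1 − p₀)/p₁} = 0.683 / 0.826 ≈ 0.8269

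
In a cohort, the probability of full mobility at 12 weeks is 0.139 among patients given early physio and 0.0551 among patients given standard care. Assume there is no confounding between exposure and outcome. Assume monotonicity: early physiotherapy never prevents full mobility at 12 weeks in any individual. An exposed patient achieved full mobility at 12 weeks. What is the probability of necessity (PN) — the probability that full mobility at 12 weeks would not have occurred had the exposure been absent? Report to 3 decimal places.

PN ≈ 0.604

Let p₁ = 0.139, p₀ = 0.0551.
Under exogeneity and monotonicity, PN = (p₁ − p₀) / p₁.
PN = (0.139 − 0.0551) / 0.139 = 0.0839 / 0.139 ≈ 0.6036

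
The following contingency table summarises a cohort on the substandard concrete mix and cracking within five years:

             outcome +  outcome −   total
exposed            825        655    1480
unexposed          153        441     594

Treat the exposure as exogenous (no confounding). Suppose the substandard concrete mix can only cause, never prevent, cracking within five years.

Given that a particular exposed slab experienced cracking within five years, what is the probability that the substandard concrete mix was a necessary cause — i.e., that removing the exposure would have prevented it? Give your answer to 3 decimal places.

p₁ = P(outcome | exposed) = 825/1480 = 0.55743
p₀ = P(outcome | unexposed) = 153/594 = 0.25758
Under exogeneity and monotonicity, PN = (p₁ − p₀)/p₁.
PN = (0.55743 − 0.25758) / 0.55743 ≈ 0.5379

PN ≈ 0.538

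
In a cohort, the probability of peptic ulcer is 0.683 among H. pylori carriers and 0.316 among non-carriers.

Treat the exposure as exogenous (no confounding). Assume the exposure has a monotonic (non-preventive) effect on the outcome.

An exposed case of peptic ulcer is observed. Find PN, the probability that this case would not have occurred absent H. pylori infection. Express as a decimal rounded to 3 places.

PN ≈ 0.537

Let p₁ = 0.683, p₀ = 0.316.
Under exogeneity and monotonicity, PN = (p₁ − p₀) / p₁.
PN = (0.683 − 0.316) / 0.683 = 0.367 / 0.683 ≈ 0.5373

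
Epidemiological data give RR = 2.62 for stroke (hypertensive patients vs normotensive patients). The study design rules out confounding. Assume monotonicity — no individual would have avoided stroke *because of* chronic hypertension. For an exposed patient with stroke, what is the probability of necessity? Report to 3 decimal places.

Under exogeneity and monotonicity, PN = (RR − 1) / RR = 1 − 1/RR.
PN = (2.62 − 1) / 2.62 = 1.62 / 2.62 ≈ 0.6183

PN ≈ 0.618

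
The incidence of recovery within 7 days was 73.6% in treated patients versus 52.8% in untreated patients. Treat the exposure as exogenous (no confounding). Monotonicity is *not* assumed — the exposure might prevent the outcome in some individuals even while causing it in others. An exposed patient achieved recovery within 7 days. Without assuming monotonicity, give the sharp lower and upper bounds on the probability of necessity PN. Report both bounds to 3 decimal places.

0.283 ≤ PN ≤ 0.641

p₁ = 0.736, p₀ = 0.528.
Under exogeneity alone the bounds on PN are max{0,(p₁−p₀)/p₁} ≤ PN ≤ min{1,(1−p₀)/p₁}.
  lower = (p₁ − p₀)/p₁ = 0.208 / 0.736 ≈ 0.2826
  upper = min{1, (1 − p₀)/p₁} = 0.472 / 0.736 ≈ 0.6413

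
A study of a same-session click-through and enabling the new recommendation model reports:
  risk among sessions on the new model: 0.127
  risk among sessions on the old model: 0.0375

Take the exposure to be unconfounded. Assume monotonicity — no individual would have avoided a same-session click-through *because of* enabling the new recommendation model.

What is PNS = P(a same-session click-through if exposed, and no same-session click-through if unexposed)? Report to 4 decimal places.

PNS ≈ 0.0895

Let p₁ = 0.127, p₀ = 0.0375.
Under exogeneity and monotonicity, PNS = p₁ − p₀.
PNS = 0.127 − 0.0375 = 0.0895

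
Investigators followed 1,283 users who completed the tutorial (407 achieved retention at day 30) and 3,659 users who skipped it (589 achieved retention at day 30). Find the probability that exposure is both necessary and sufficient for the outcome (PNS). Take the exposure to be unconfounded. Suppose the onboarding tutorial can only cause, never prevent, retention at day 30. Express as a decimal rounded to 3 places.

PNS ≈ 0.156

p₁ = P(outcome | exposed) = 407/1283 = 0.31723
p₀ = P(outcome | unexposed) = 589/3659 = 0.16097
Under exogeneity and monotonicity, PNS = p₁ − p₀.
PNS = 0.31723 − 0.16097 = 0.15625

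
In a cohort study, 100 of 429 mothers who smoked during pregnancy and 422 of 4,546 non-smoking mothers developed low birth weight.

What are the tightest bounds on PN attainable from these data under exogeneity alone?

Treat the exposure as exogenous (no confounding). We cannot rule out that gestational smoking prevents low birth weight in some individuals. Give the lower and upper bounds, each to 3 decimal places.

p₁ = P(outcome | exposed) = 100/429 = 0.2331
p₀ = P(outcome | unexposed) = 422/4546 = 0.092829
Under exogeneity alone the bounds on PN are max{0,(p₁−p₀)/p₁} ≤ PN ≤ min{1,(1−p₀)/p₁}.
  lower = (p₁ − p₀)/p₁ = 0.14027 / 0.2331 ≈ 0.6018
  upper = min{1, (1 − p₀)/p₁} = 0.90717 / 0.2331 ≈ 3.8918 → capped at 1

0.602 ≤ PN ≤ 1.000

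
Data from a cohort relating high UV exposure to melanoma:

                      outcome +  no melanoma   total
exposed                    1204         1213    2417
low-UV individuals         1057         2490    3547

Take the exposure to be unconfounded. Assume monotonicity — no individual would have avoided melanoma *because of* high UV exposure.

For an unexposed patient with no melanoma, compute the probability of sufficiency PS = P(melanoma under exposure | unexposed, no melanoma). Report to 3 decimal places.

PS ≈ 0.285

p₁ = P(outcome | exposed) = 1204/2417 = 0.49814
p₀ = P(outcome | unexposed) = 1057/3547 = 0.298
Under exogeneity and monotonicity, PS = (p₁ − p₀) / (1 − p₀).
PS = (0.49814 − 0.298) / (1 − 0.298) = 0.20014 / 0.702 ≈ 0.2851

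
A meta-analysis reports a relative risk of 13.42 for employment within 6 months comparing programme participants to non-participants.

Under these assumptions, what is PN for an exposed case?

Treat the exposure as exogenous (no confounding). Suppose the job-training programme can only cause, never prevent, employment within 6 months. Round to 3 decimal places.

PN ≈ 0.925

Under exogeneity and monotonicity, PN = (RR − 1) / RR = 1 − 1/RR.
PN = (13.42 − 1) / 13.42 = 12.42 / 13.42 ≈ 0.9255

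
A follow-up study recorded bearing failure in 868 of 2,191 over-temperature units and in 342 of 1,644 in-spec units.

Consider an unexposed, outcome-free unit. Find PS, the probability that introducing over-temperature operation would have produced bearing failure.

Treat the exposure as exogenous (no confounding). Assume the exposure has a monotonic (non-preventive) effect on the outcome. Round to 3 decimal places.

p₁ = P(outcome | exposed) = 868/2191 = 0.39617
p₀ = P(outcome | unexposed) = 342/1644 = 0.20803
Under exogeneity and monotonicity, PS = (p₁ − p₀) / (1 − p₀).
PS = (0.39617 − 0.20803) / (1 − 0.20803) = 0.18814 / 0.79197 ≈ 0.2376

PS ≈ 0.238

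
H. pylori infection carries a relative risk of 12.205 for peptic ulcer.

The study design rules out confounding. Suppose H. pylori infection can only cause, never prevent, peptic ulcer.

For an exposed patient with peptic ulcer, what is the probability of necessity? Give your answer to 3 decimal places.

Under exogeneity and monotonicity, PN = (RR − 1) / RR = 1 − 1/RR.
PN = (12.205 − 1) / 12.205 = 11.21 / 12.205 ≈ 0.9181

PN ≈ 0.918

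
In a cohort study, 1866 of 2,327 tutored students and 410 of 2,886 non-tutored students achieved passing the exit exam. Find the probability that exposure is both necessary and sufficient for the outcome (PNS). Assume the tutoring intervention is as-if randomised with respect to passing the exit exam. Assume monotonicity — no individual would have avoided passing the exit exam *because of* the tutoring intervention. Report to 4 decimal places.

PNS ≈ 0.6598

p₁ = P(outcome | exposed) = 1866/2327 = 0.80189
p₀ = P(outcome | unexposed) = 410/2886 = 0.14207
Under exogeneity and monotonicity, PNS = p₁ − p₀.
PNS = 0.80189 − 0.14207 = 0.65983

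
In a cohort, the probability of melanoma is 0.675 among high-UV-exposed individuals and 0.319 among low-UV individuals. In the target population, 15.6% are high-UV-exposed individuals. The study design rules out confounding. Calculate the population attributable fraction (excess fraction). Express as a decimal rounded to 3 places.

PAF ≈ 0.148

Let p₁ = 0.675, p₀ = 0.319.
Overall risk P(Y=1) = π·p₁ + (1−π)·p₀ = 0.156×0.675 + 0.844×0.319 = 0.37454.
Under exogeneity, PAF = [P(Y=1) − p₀] / P(Y=1).
PAF = (0.37454 − 0.319) / 0.37454 ≈ 0.1483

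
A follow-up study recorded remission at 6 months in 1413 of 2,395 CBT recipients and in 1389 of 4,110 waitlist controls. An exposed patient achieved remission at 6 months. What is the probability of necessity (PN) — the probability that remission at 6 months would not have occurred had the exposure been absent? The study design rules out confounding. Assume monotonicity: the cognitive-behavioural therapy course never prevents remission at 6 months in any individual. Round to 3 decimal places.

p₁ = P(outcome | exposed) = 1413/2395 = 0.58998
p₀ = P(outcome | unexposed) = 1389/4110 = 0.33796
Under exogeneity and monotonicity, PN = (p₁ − p₀) / p₁.
PN = (0.58998 − 0.33796) / 0.58998 = 0.25202 / 0.58998 ≈ 0.4272

PN ≈ 0.427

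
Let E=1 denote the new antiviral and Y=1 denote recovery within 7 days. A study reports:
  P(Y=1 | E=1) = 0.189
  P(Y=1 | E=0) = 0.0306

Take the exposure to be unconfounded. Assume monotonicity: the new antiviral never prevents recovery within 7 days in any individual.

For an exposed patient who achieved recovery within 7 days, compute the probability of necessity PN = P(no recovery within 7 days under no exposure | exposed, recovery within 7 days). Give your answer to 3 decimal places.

PN ≈ 0.838

Let p₁ = 0.189, p₀ = 0.0306.
Under exogeneity and monotonicity, PN = (p₁ − p₀) / p₁.
PN = (0.189 − 0.0306) / 0.189 = 0.1584 / 0.189 ≈ 0.8381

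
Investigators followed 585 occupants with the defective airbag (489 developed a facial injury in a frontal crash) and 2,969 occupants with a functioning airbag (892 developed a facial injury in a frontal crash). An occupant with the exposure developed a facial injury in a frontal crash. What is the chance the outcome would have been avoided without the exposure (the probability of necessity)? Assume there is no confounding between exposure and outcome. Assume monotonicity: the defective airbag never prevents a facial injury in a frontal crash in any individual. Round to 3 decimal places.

PN ≈ 0.641

p₁ = P(outcome | exposed) = 489/585 = 0.8359
p₀ = P(outcome | unexposed) = 892/2969 = 0.30044
Under exogeneity and monotonicity, PN = (p₁ − p₀) / p₁.
PN = (0.8359 − 0.30044) / 0.8359 = 0.53546 / 0.8359 ≈ 0.6406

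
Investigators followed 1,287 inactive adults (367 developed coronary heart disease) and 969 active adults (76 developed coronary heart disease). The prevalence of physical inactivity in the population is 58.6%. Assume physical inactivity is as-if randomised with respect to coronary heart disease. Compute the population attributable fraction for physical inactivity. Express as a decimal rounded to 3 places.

p₁ = P(outcome | exposed) = 367/1287 = 0.28516
p₀ = P(outcome | unexposed) = 76/969 = 0.078431
Overall risk P(Y=1) = π·p₁ + (1−π)·p₀ = 0.586×0.28516 + 0.414×0.078431 = 0.19957.
Under exogeneity, PAF = [P(Y=1) − p₀] / P(Y=1).
PAF = (0.19957 − 0.078431) / 0.19957 ≈ 0.6070

PAF ≈ 0.607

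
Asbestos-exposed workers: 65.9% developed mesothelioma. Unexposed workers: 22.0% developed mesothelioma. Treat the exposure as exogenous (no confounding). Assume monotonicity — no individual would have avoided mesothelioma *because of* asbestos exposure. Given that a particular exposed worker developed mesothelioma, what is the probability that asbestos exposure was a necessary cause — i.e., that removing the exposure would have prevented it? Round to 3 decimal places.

p₁ = 0.659, p₀ = 0.22.
Under exogeneity and monotonicity, PN = (p₁ − p₀) / p₁.
PN = (0.659 − 0.22) / 0.659 = 0.439 / 0.659 ≈ 0.6662

PN ≈ 0.666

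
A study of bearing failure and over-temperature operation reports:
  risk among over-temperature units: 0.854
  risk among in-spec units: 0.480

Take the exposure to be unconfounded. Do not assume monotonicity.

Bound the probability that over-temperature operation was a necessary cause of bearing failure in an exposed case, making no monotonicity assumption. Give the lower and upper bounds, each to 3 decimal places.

0.438 ≤ PN ≤ 0.609

Let p₁ = 0.854, p₀ = 0.48.
Under exogeneity alone the bounds on PN are max{0,(p₁−p₀)/p₁} ≤ PN ≤ min{1,(1−p₀)/p₁}.
  lower = (p₁ − p₀)/p₁ = 0.374 / 0.854 ≈ 0.4379
  upper = min{1, (1 − p₀)/p₁} = 0.52 / 0.854 ≈ 0.6089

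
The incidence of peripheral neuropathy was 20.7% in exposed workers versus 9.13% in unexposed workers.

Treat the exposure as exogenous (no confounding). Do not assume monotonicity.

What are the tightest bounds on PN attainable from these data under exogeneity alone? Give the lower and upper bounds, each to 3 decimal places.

0.559 ≤ PN ≤ 1.000

p₁ = 0.207, p₀ = 0.0913.
Under exogeneity alone the bounds on PN are max{0,(p₁−p₀)/p₁} ≤ PN ≤ min{1,(1−p₀)/p₁}.
  lower = (p₁ − p₀)/p₁ = 0.1157 / 0.207 ≈ 0.5589
  upper = min{1, (1 − p₀)/p₁} = 0.9087 / 0.207 ≈ 4.3899 → capped at 1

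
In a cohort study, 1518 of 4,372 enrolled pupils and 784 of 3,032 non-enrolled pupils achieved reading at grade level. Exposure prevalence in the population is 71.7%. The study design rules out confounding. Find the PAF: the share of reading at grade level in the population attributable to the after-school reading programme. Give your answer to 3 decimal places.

PAF ≈ 0.197

p₁ = P(outcome | exposed) = 1518/4372 = 0.34721
p₀ = P(outcome | unexposed) = 784/3032 = 0.25858
Overall risk P(Y=1) = π·p₁ + (1−π)·p₀ = 0.717×0.34721 + 0.283×0.25858 = 0.32213.
Under exogeneity, PAF = [P(Y=1) − p₀] / P(Y=1).
PAF = (0.32213 − 0.25858) / 0.32213 ≈ 0.1973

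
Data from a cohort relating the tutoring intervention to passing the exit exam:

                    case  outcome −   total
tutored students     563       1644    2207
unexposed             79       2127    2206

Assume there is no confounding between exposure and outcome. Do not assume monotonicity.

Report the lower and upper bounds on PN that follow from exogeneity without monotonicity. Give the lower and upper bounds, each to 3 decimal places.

0.860 ≤ PN ≤ 1.000

p₁ = P(outcome | exposed) = 563/2207 = 0.2551
p₀ = P(outcome | unexposed) = 79/2206 = 0.035811
Under exogeneity alone the bounds on PN are max{0,(p₁−p₀)/p₁} ≤ PN ≤ min{1,(1−p₀)/p₁}.
  lower = (p₁ − p₀)/p₁ = 0.21929 / 0.2551 ≈ 0.8596
  upper = min{1, (1 − p₀)/p₁} = 0.96419 / 0.2551 ≈ 3.7797 → capped at 1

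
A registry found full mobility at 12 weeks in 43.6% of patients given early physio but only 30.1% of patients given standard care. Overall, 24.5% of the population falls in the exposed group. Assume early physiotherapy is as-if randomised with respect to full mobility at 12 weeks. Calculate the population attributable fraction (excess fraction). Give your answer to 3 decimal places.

PAF ≈ 0.099

p₁ = 0.436, p₀ = 0.301.
Overall risk P(Y=1) = π·p₁ + (1−π)·p₀ = 0.245×0.436 + 0.755×0.301 = 0.33408.
Under exogeneity, PAF = [P(Y=1) − p₀] / P(Y=1).
PAF = (0.33408 − 0.301) / 0.33408 ≈ 0.0990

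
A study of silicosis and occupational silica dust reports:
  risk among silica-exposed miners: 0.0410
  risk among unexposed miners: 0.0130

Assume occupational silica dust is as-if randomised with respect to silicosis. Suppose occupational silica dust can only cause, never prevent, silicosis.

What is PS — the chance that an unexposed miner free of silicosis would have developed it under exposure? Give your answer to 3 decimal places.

PS ≈ 0.028

Let p₁ = 0.041, p₀ = 0.013.
Under exogeneity and monotonicity, PS = (p₁ − p₀) / (1 − p₀).
PS = (0.041 − 0.013) / (1 − 0.013) = 0.028 / 0.987 ≈ 0.0284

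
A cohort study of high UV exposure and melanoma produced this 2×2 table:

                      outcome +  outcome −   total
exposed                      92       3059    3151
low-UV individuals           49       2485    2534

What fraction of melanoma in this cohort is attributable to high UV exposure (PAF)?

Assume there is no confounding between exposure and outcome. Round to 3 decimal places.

p₁ = P(outcome | exposed) = 92/3151 = 0.029197
p₀ = P(outcome | unexposed) = 49/2534 = 0.019337
Exposure prevalence π = 3151/5685 = 0.55427; overall risk P(Y=1) = 0.024802.
Under exogeneity, PAF = [P(Y=1) − p₀]/P(Y=1).
PAF = (0.024802 − 0.019337) / 0.024802 ≈ 0.2203

PAF ≈ 0.220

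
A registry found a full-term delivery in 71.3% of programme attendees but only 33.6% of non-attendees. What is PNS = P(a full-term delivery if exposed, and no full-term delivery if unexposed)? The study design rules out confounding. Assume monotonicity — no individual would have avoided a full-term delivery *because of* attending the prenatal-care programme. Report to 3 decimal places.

p₁ = 0.713, p₀ = 0.336.
Under exogeneity and monotonicity, PNS = p₁ − p₀.
PNS = 0.713 − 0.336 = 0.377

PNS ≈ 0.377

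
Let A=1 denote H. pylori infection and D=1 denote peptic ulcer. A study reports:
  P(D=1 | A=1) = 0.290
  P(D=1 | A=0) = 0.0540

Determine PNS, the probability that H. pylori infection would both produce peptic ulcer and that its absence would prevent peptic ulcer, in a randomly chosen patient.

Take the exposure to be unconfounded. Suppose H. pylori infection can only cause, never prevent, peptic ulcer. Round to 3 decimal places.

Let p₁ = 0.29, p₀ = 0.054.
Under exogeneity and monotonicity, PNS = p₁ − p₀.
PNS = 0.29 − 0.054 = 0.236

PNS ≈ 0.236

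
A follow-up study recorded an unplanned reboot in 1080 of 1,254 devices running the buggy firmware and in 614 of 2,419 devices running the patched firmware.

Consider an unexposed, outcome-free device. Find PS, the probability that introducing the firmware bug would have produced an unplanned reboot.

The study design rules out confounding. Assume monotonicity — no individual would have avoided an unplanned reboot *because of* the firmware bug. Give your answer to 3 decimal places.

p₁ = P(outcome | exposed) = 1080/1254 = 0.86124
p₀ = P(outcome | unexposed) = 614/2419 = 0.25382
Under exogeneity and monotonicity, PS = (p₁ − p₀) / (1 − p₀).
PS = (0.86124 − 0.25382) / (1 − 0.25382) = 0.60742 / 0.74618 ≈ 0.8140

PS ≈ 0.814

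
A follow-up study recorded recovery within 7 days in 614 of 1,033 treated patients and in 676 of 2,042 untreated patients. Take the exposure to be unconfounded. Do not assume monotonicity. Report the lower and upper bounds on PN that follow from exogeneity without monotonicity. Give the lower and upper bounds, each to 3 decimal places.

p₁ = P(outcome | exposed) = 614/1033 = 0.59439
p₀ = P(outcome | unexposed) = 676/2042 = 0.33105
Under exogeneity alone the bounds on PN are max{0,(p₁−p₀)/p₁} ≤ PN ≤ min{1,(1−p₀)/p₁}.
  lower = (p₁ − p₀)/p₁ = 0.26334 / 0.59439 ≈ 0.4430
  upper = min{1, (1 − p₀)/p₁} = 0.66895 / 0.59439 ≈ 1.1255 → capped at 1

0.443 ≤ PN ≤ 1.000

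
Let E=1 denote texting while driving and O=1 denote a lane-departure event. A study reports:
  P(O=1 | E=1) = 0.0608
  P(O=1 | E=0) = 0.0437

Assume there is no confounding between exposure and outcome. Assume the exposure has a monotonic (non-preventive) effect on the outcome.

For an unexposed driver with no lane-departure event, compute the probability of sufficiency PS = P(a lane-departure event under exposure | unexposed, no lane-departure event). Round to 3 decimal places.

Let p₁ = 0.0608, p₀ = 0.0437.
Under exogeneity and monotonicity, PS = (p₁ − p₀) / (1 − p₀).
PS = (0.0608 − 0.0437) / (1 − 0.0437) = 0.0171 / 0.9563 ≈ 0.0179

PS ≈ 0.018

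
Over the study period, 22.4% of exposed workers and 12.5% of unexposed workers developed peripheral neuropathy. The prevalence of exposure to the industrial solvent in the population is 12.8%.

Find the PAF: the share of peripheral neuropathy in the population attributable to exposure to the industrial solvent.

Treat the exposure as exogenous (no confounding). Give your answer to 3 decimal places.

p₁ = 0.224, p₀ = 0.125.
Overall risk P(Y=1) = π·p₁ + (1−π)·p₀ = 0.128×0.224 + 0.872×0.125 = 0.13767.
Under exogeneity, PAF = [P(Y=1) − p₀] / P(Y=1).
PAF = (0.13767 − 0.125) / 0.13767 ≈ 0.0920

PAF ≈ 0.092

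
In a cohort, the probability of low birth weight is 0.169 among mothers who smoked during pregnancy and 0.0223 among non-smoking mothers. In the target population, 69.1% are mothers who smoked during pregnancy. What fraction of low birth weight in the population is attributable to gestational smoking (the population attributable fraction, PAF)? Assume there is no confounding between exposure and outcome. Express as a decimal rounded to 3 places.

Let p₁ = 0.169, p₀ = 0.0223.
Overall risk P(Y=1) = π·p₁ + (1−π)·p₀ = 0.691×0.169 + 0.309×0.0223 = 0.12367.
Under exogeneity, PAF = [P(Y=1) − p₀] / P(Y=1).
PAF = (0.12367 − 0.0223) / 0.12367 ≈ 0.8197

PAF ≈ 0.820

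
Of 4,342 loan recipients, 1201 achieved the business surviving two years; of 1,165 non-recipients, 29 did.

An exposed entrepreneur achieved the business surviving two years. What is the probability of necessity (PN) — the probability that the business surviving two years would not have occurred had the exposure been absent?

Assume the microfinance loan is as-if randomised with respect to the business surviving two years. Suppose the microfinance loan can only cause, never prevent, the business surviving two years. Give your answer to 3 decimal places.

PN ≈ 0.910

p₁ = P(outcome | exposed) = 1201/4342 = 0.2766
p₀ = P(outcome | unexposed) = 29/1165 = 0.024893
Under exogeneity and monotonicity, PN = (p₁ − p₀) / p₁.
PN = (0.2766 − 0.024893) / 0.2766 = 0.25171 / 0.2766 ≈ 0.9100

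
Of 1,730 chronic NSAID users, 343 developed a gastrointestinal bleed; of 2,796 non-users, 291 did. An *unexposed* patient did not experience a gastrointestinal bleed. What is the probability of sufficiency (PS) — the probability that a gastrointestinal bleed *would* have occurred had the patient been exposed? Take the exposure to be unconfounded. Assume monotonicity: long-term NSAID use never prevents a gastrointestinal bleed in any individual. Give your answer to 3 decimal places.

PS ≈ 0.105

p₁ = P(outcome | exposed) = 343/1730 = 0.19827
p₀ = P(outcome | unexposed) = 291/2796 = 0.10408
Under exogeneity and monotonicity, PS = (p₁ − p₀) / (1 − p₀).
PS = (0.19827 − 0.10408) / (1 − 0.10408) = 0.094189 / 0.89592 ≈ 0.1051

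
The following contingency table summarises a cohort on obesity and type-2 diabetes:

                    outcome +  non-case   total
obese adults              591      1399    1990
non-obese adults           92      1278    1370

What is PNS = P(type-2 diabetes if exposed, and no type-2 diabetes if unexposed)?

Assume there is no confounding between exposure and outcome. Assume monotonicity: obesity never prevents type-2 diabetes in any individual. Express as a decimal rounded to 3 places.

p₁ = P(outcome | exposed) = 591/1990 = 0.29698
p₀ = P(outcome | unexposed) = 92/1370 = 0.067153
Under exogeneity and monotonicity, PNS = p₁ − p₀.
PNS = 0.29698 − 0.067153 = 0.22983

PNS ≈ 0.230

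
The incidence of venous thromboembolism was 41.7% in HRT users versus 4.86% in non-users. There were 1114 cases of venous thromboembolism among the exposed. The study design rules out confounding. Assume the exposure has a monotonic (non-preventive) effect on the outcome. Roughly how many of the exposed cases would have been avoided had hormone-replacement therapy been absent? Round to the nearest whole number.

p₁ = 0.417, p₀ = 0.0486.
PN = (p₁ − p₀)/p₁ = (0.417 − 0.0486) / 0.417 ≈ 0.88345.
Attributable cases ≈ PN × (exposed cases) = 0.88345 × 1114 ≈ 984.17.

about 984 cases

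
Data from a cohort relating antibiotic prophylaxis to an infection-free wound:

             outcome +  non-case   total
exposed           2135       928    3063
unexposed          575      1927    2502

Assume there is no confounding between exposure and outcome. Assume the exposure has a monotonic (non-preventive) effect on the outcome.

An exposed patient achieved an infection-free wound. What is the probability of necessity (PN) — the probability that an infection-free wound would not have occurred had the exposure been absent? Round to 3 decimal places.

PN ≈ 0.670

p₁ = P(outcome | exposed) = 2135/3063 = 0.69703
p₀ = P(outcome | unexposed) = 575/2502 = 0.22982
Under exogeneity and monotonicity, PN = (p₁ − p₀)/p₁.
PN = (0.69703 − 0.22982) / 0.69703 ≈ 0.6703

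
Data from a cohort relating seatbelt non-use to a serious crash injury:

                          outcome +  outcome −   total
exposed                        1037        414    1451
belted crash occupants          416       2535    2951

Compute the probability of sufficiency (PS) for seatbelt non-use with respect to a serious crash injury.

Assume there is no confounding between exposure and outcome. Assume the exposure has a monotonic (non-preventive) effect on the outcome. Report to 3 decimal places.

p₁ = P(outcome | exposed) = 1037/1451 = 0.71468
p₀ = P(outcome | unexposed) = 416/2951 = 0.14097
Under exogeneity and monotonicity, PS = (p₁ − p₀) / (1 − p₀).
PS = (0.71468 − 0.14097) / (1 − 0.14097) = 0.57371 / 0.85903 ≈ 0.6679

PS ≈ 0.668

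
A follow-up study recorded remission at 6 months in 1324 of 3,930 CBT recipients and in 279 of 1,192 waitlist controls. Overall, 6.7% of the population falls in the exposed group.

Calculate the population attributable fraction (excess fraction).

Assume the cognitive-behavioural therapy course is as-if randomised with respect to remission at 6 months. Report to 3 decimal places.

p₁ = P(outcome | exposed) = 1324/3930 = 0.3369
p₀ = P(outcome | unexposed) = 279/1192 = 0.23406
Overall risk P(Y=1) = π·p₁ + (1−π)·p₀ = 0.067×0.3369 + 0.933×0.23406 = 0.24095.
Under exogeneity, PAF = [P(Y=1) − p₀] / P(Y=1).
PAF = (0.24095 − 0.23406) / 0.24095 ≈ 0.0286

PAF ≈ 0.029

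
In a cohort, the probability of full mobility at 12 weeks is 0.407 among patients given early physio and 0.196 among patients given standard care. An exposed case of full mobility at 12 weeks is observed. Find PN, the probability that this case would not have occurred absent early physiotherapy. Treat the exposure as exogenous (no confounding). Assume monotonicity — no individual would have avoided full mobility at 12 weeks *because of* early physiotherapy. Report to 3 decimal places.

Let p₁ = 0.407, p₀ = 0.196.
Under exogeneity and monotonicity, PN = (p₁ − p₀) / p₁.
PN = (0.407 − 0.196) / 0.407 = 0.211 / 0.407 ≈ 0.5184

PN ≈ 0.518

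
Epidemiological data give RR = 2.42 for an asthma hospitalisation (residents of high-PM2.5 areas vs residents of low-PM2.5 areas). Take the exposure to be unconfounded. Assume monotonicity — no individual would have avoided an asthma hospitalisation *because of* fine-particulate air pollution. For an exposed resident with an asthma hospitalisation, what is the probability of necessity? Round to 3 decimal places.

PN ≈ 0.587

Under exogeneity and monotonicity, PN = (RR − 1) / RR = 1 − 1/RR.
PN = (2.42 − 1) / 2.42 = 1.42 / 2.42 ≈ 0.5868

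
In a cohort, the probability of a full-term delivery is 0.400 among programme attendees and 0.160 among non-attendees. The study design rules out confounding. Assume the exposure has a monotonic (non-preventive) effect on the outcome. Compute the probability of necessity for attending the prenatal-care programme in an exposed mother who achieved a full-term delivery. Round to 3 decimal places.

PN ≈ 0.600

Let p₁ = 0.4, p₀ = 0.16.
Under exogeneity and monotonicity, PN = (p₁ − p₀) / p₁.
PN = (0.4 − 0.16) / 0.4 = 0.24 / 0.4 ≈ 0.6000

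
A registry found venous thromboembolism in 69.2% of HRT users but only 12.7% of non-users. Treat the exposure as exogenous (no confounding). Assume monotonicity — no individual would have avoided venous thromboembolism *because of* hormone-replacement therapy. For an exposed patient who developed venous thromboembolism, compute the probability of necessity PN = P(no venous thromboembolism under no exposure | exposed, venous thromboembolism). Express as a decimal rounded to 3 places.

PN ≈ 0.816

p₁ = 0.692, p₀ = 0.127.
Under exogeneity and monotonicity, PN = (p₁ − p₀) / p₁.
PN = (0.692 − 0.127) / 0.692 = 0.565 / 0.692 ≈ 0.8165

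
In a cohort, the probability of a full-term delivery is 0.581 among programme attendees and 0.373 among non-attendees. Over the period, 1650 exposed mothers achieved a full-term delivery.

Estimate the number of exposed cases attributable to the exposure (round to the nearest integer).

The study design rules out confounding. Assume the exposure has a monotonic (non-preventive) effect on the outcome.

about 591 cases

Let p₁ = 0.581, p₀ = 0.373.
PN = (p₁ − p₀)/p₁ = (0.581 − 0.373) / 0.581 ≈ 0.35800.
Attributable cases ≈ PN × (exposed cases) = 0.35800 × 1650 ≈ 590.71.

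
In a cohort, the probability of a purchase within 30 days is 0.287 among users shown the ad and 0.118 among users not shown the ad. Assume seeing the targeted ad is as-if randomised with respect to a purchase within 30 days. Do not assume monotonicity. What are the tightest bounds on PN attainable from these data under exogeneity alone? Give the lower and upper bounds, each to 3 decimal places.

0.589 ≤ PN ≤ 1.000

Let p₁ = 0.287, p₀ = 0.118.
Under exogeneity alone the bounds on PN are max{0,(p₁−p₀)/p₁} ≤ PN ≤ min{1,(1−p₀)/p₁}.
  lower = (p₁ − p₀)/p₁ = 0.169 / 0.287 ≈ 0.5889
  upper = min{1, (1 − p₀)/p₁} = 0.882 / 0.287 ≈ 3.0732 → capped at 1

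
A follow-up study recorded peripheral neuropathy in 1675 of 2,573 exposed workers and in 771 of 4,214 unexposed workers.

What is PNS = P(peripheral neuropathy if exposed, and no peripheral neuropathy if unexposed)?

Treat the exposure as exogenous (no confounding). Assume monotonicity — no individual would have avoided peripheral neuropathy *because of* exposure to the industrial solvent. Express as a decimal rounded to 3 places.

PNS ≈ 0.468

p₁ = P(outcome | exposed) = 1675/2573 = 0.65099
p₀ = P(outcome | unexposed) = 771/4214 = 0.18296
Under exogeneity and monotonicity, PNS = p₁ − p₀.
PNS = 0.65099 − 0.18296 = 0.46803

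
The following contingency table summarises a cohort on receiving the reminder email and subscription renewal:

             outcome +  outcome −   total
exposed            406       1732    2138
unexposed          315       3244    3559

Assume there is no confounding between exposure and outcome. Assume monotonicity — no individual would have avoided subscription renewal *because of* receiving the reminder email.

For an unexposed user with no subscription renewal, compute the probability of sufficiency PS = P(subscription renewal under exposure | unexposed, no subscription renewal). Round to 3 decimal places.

p₁ = P(outcome | exposed) = 406/2138 = 0.1899
p₀ = P(outcome | unexposed) = 315/3559 = 0.088508
Under exogeneity and monotonicity, PS = (p₁ − p₀) / (1 − p₀).
PS = (0.1899 − 0.088508) / (1 − 0.088508) = 0.10139 / 0.91149 ≈ 0.1112

PS ≈ 0.111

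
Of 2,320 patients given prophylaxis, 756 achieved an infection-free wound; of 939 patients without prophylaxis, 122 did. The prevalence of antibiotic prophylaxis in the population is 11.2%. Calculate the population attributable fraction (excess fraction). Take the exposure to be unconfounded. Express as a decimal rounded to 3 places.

PAF ≈ 0.144

p₁ = P(outcome | exposed) = 756/2320 = 0.32586
p₀ = P(outcome | unexposed) = 122/939 = 0.12993
Overall risk P(Y=1) = π·p₁ + (1−π)·p₀ = 0.112×0.32586 + 0.888×0.12993 = 0.15187.
Under exogeneity, PAF = [P(Y=1) − p₀] / P(Y=1).
PAF = (0.15187 − 0.12993) / 0.15187 ≈ 0.1445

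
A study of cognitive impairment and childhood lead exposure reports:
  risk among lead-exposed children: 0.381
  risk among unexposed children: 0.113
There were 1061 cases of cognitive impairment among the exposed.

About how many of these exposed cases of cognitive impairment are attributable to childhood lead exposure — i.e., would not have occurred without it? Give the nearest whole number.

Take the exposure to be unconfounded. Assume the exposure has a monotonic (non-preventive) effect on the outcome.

about 746 cases

Let p₁ = 0.381, p₀ = 0.113.
PN = (p₁ − p₀)/p₁ = (0.381 − 0.113) / 0.381 ≈ 0.70341.
Attributable cases ≈ PN × (exposed cases) = 0.70341 × 1061 ≈ 746.32.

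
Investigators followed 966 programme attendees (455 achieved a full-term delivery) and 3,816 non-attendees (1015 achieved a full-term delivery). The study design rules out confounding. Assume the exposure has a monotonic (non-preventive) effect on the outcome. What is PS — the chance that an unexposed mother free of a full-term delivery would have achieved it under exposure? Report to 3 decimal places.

p₁ = P(outcome | exposed) = 455/966 = 0.47101
p₀ = P(outcome | unexposed) = 1015/3816 = 0.26599
Under exogeneity and monotonicity, PS = (p₁ − p₀) / (1 − p₀).
PS = (0.47101 − 0.26599) / (1 − 0.26599) = 0.20503 / 0.73401 ≈ 0.2793

PS ≈ 0.279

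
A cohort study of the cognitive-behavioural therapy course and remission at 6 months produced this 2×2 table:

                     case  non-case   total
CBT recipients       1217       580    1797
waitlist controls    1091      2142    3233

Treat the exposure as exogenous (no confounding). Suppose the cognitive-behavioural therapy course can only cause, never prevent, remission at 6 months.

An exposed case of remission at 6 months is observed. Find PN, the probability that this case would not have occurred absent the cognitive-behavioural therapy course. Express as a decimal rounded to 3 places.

PN ≈ 0.502

p₁ = P(outcome | exposed) = 1217/1797 = 0.67724
p₀ = P(outcome | unexposed) = 1091/3233 = 0.33746
Under exogeneity and monotonicity, PN = (p₁ − p₀)/p₁.
PN = (0.67724 − 0.33746) / 0.67724 ≈ 0.5017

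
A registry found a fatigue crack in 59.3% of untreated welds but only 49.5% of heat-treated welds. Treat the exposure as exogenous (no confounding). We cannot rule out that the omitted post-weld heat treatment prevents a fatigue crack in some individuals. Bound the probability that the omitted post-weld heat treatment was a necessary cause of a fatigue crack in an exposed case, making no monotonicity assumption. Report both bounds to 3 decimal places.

p₁ = 0.593, p₀ = 0.495.
Under exogeneity alone the bounds on PN are max{0,(p₁−p₀)/p₁} ≤ PN ≤ min{1,(1−p₀)/p₁}.
  lower = (p₁ − p₀)/p₁ = 0.098 / 0.593 ≈ 0.1653
  upper = min{1, (1 − p₀)/p₁} = 0.505 / 0.593 ≈ 0.8516

0.165 ≤ PN ≤ 0.852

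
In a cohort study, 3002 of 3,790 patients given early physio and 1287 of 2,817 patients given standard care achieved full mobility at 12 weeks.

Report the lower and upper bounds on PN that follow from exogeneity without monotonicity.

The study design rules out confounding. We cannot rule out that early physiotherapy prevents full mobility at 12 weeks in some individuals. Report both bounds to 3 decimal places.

p₁ = P(outcome | exposed) = 3002/3790 = 0.79208
p₀ = P(outcome | unexposed) = 1287/2817 = 0.45687
Under exogeneity alone the bounds on PN are max{0,(p₁−p₀)/p₁} ≤ PN ≤ min{1,(1−p₀)/p₁}.
  lower = (p₁ − p₀)/p₁ = 0.33522 / 0.79208 ≈ 0.4232
  upper = min{1, (1 − p₀)/p₁} = 0.54313 / 0.79208 ≈ 0.6857

0.423 ≤ PN ≤ 0.686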